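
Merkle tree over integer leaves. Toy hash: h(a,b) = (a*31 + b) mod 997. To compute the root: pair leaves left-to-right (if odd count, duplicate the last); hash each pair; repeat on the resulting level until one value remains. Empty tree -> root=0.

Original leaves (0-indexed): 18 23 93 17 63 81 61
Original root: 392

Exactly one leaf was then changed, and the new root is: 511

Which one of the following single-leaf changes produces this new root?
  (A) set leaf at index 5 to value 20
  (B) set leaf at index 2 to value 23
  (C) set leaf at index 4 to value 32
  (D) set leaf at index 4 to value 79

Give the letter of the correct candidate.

Original leaves: [18, 23, 93, 17, 63, 81, 61]
Target new root: 511
Try each candidate change and compute the resulting root:
Candidate A: set leaf[5] = 20 -> leaves = [18, 23, 93, 17, 63, 20, 61]
  L0: [18, 23, 93, 17, 63, 20, 61]
  L1: h(18,23)=(18*31+23)%997=581 h(93,17)=(93*31+17)%997=906 h(63,20)=(63*31+20)%997=976 h(61,61)=(61*31+61)%997=955 -> [581, 906, 976, 955]
  L2: h(581,906)=(581*31+906)%997=971 h(976,955)=(976*31+955)%997=304 -> [971, 304]
  L3: h(971,304)=(971*31+304)%997=495 -> [495]
  root = 495 != target 511
Candidate B: set leaf[2] = 23 -> leaves = [18, 23, 23, 17, 63, 81, 61]
  L0: [18, 23, 23, 17, 63, 81, 61]
  L1: h(18,23)=(18*31+23)%997=581 h(23,17)=(23*31+17)%997=730 h(63,81)=(63*31+81)%997=40 h(61,61)=(61*31+61)%997=955 -> [581, 730, 40, 955]
  L2: h(581,730)=(581*31+730)%997=795 h(40,955)=(40*31+955)%997=201 -> [795, 201]
  L3: h(795,201)=(795*31+201)%997=918 -> [918]
  root = 918 != target 511
Candidate C: set leaf[4] = 32 -> leaves = [18, 23, 93, 17, 32, 81, 61]
  L0: [18, 23, 93, 17, 32, 81, 61]
  L1: h(18,23)=(18*31+23)%997=581 h(93,17)=(93*31+17)%997=906 h(32,81)=(32*31+81)%997=76 h(61,61)=(61*31+61)%997=955 -> [581, 906, 76, 955]
  L2: h(581,906)=(581*31+906)%997=971 h(76,955)=(76*31+955)%997=320 -> [971, 320]
  L3: h(971,320)=(971*31+320)%997=511 -> [511]
  root = 511 == target 511  ** MATCH **
Candidate D: set leaf[4] = 79 -> leaves = [18, 23, 93, 17, 79, 81, 61]
  L0: [18, 23, 93, 17, 79, 81, 61]
  L1: h(18,23)=(18*31+23)%997=581 h(93,17)=(93*31+17)%997=906 h(79,81)=(79*31+81)%997=536 h(61,61)=(61*31+61)%997=955 -> [581, 906, 536, 955]
  L2: h(581,906)=(581*31+906)%997=971 h(536,955)=(536*31+955)%997=622 -> [971, 622]
  L3: h(971,622)=(971*31+622)%997=813 -> [813]
  root = 813 != target 511
Candidate C produces the target root.

Answer: C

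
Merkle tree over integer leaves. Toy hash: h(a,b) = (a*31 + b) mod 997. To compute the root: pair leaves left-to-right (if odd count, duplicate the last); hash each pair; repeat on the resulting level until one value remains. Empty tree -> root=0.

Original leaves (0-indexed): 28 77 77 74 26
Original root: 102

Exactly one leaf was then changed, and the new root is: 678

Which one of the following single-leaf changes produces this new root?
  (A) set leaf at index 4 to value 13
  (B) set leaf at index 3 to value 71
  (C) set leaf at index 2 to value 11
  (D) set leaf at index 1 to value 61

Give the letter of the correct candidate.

Answer: D

Derivation:
Original leaves: [28, 77, 77, 74, 26]
Target new root: 678
Try each candidate change and compute the resulting root:
Candidate A: set leaf[4] = 13 -> leaves = [28, 77, 77, 74, 13]
  L0: [28, 77, 77, 74, 13]
  L1: h(28,77)=(28*31+77)%997=945 h(77,74)=(77*31+74)%997=467 h(13,13)=(13*31+13)%997=416 -> [945, 467, 416]
  L2: h(945,467)=(945*31+467)%997=849 h(416,416)=(416*31+416)%997=351 -> [849, 351]
  L3: h(849,351)=(849*31+351)%997=748 -> [748]
  root = 748 != target 678
Candidate B: set leaf[3] = 71 -> leaves = [28, 77, 77, 71, 26]
  L0: [28, 77, 77, 71, 26]
  L1: h(28,77)=(28*31+77)%997=945 h(77,71)=(77*31+71)%997=464 h(26,26)=(26*31+26)%997=832 -> [945, 464, 832]
  L2: h(945,464)=(945*31+464)%997=846 h(832,832)=(832*31+832)%997=702 -> [846, 702]
  L3: h(846,702)=(846*31+702)%997=9 -> [9]
  root = 9 != target 678
Candidate C: set leaf[2] = 11 -> leaves = [28, 77, 11, 74, 26]
  L0: [28, 77, 11, 74, 26]
  L1: h(28,77)=(28*31+77)%997=945 h(11,74)=(11*31+74)%997=415 h(26,26)=(26*31+26)%997=832 -> [945, 415, 832]
  L2: h(945,415)=(945*31+415)%997=797 h(832,832)=(832*31+832)%997=702 -> [797, 702]
  L3: h(797,702)=(797*31+702)%997=484 -> [484]
  root = 484 != target 678
Candidate D: set leaf[1] = 61 -> leaves = [28, 61, 77, 74, 26]
  L0: [28, 61, 77, 74, 26]
  L1: h(28,61)=(28*31+61)%997=929 h(77,74)=(77*31+74)%997=467 h(26,26)=(26*31+26)%997=832 -> [929, 467, 832]
  L2: h(929,467)=(929*31+467)%997=353 h(832,832)=(832*31+832)%997=702 -> [353, 702]
  L3: h(353,702)=(353*31+702)%997=678 -> [678]
  root = 678 == target 678  ** MATCH **
Candidate D produces the target root.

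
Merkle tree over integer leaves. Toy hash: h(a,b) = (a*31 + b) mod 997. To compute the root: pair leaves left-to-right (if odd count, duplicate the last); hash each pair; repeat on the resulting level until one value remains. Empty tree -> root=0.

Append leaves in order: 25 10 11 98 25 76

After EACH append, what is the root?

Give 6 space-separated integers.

Answer: 25 785 759 846 979 617

Derivation:
After append 25 (leaves=[25]):
  L0: [25]
  root=25
After append 10 (leaves=[25, 10]):
  L0: [25, 10]
  L1: h(25,10)=(25*31+10)%997=785 -> [785]
  root=785
After append 11 (leaves=[25, 10, 11]):
  L0: [25, 10, 11]
  L1: h(25,10)=(25*31+10)%997=785 h(11,11)=(11*31+11)%997=352 -> [785, 352]
  L2: h(785,352)=(785*31+352)%997=759 -> [759]
  root=759
After append 98 (leaves=[25, 10, 11, 98]):
  L0: [25, 10, 11, 98]
  L1: h(25,10)=(25*31+10)%997=785 h(11,98)=(11*31+98)%997=439 -> [785, 439]
  L2: h(785,439)=(785*31+439)%997=846 -> [846]
  root=846
After append 25 (leaves=[25, 10, 11, 98, 25]):
  L0: [25, 10, 11, 98, 25]
  L1: h(25,10)=(25*31+10)%997=785 h(11,98)=(11*31+98)%997=439 h(25,25)=(25*31+25)%997=800 -> [785, 439, 800]
  L2: h(785,439)=(785*31+439)%997=846 h(800,800)=(800*31+800)%997=675 -> [846, 675]
  L3: h(846,675)=(846*31+675)%997=979 -> [979]
  root=979
After append 76 (leaves=[25, 10, 11, 98, 25, 76]):
  L0: [25, 10, 11, 98, 25, 76]
  L1: h(25,10)=(25*31+10)%997=785 h(11,98)=(11*31+98)%997=439 h(25,76)=(25*31+76)%997=851 -> [785, 439, 851]
  L2: h(785,439)=(785*31+439)%997=846 h(851,851)=(851*31+851)%997=313 -> [846, 313]
  L3: h(846,313)=(846*31+313)%997=617 -> [617]
  root=617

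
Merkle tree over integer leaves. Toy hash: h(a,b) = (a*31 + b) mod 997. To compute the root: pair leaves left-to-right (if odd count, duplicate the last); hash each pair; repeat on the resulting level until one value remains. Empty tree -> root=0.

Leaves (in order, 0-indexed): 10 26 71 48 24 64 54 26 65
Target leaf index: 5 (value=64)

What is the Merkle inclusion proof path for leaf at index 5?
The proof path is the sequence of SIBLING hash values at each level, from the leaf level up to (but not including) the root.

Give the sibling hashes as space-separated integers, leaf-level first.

L0 (leaves): [10, 26, 71, 48, 24, 64, 54, 26, 65], target index=5
L1: h(10,26)=(10*31+26)%997=336 [pair 0] h(71,48)=(71*31+48)%997=255 [pair 1] h(24,64)=(24*31+64)%997=808 [pair 2] h(54,26)=(54*31+26)%997=703 [pair 3] h(65,65)=(65*31+65)%997=86 [pair 4] -> [336, 255, 808, 703, 86]
  Sibling for proof at L0: 24
L2: h(336,255)=(336*31+255)%997=701 [pair 0] h(808,703)=(808*31+703)%997=826 [pair 1] h(86,86)=(86*31+86)%997=758 [pair 2] -> [701, 826, 758]
  Sibling for proof at L1: 703
L3: h(701,826)=(701*31+826)%997=623 [pair 0] h(758,758)=(758*31+758)%997=328 [pair 1] -> [623, 328]
  Sibling for proof at L2: 701
L4: h(623,328)=(623*31+328)%997=698 [pair 0] -> [698]
  Sibling for proof at L3: 328
Root: 698
Proof path (sibling hashes from leaf to root): [24, 703, 701, 328]

Answer: 24 703 701 328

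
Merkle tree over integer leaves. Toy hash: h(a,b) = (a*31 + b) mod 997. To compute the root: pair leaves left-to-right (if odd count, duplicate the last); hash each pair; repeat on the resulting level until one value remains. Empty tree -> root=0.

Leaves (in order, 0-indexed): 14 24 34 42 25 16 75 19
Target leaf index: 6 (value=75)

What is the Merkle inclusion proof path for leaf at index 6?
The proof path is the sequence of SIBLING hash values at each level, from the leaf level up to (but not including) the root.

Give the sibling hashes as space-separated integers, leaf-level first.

Answer: 19 791 339

Derivation:
L0 (leaves): [14, 24, 34, 42, 25, 16, 75, 19], target index=6
L1: h(14,24)=(14*31+24)%997=458 [pair 0] h(34,42)=(34*31+42)%997=99 [pair 1] h(25,16)=(25*31+16)%997=791 [pair 2] h(75,19)=(75*31+19)%997=350 [pair 3] -> [458, 99, 791, 350]
  Sibling for proof at L0: 19
L2: h(458,99)=(458*31+99)%997=339 [pair 0] h(791,350)=(791*31+350)%997=943 [pair 1] -> [339, 943]
  Sibling for proof at L1: 791
L3: h(339,943)=(339*31+943)%997=485 [pair 0] -> [485]
  Sibling for proof at L2: 339
Root: 485
Proof path (sibling hashes from leaf to root): [19, 791, 339]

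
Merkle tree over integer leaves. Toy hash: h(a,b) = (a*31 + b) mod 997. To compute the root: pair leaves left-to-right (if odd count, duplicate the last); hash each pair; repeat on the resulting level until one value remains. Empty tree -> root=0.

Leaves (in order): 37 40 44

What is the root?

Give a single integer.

L0: [37, 40, 44]
L1: h(37,40)=(37*31+40)%997=190 h(44,44)=(44*31+44)%997=411 -> [190, 411]
L2: h(190,411)=(190*31+411)%997=319 -> [319]

Answer: 319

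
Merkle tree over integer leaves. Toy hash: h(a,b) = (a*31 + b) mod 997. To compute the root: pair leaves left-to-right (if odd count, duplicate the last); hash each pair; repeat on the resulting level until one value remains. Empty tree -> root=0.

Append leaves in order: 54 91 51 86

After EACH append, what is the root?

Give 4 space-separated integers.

Answer: 54 768 515 550

Derivation:
After append 54 (leaves=[54]):
  L0: [54]
  root=54
After append 91 (leaves=[54, 91]):
  L0: [54, 91]
  L1: h(54,91)=(54*31+91)%997=768 -> [768]
  root=768
After append 51 (leaves=[54, 91, 51]):
  L0: [54, 91, 51]
  L1: h(54,91)=(54*31+91)%997=768 h(51,51)=(51*31+51)%997=635 -> [768, 635]
  L2: h(768,635)=(768*31+635)%997=515 -> [515]
  root=515
After append 86 (leaves=[54, 91, 51, 86]):
  L0: [54, 91, 51, 86]
  L1: h(54,91)=(54*31+91)%997=768 h(51,86)=(51*31+86)%997=670 -> [768, 670]
  L2: h(768,670)=(768*31+670)%997=550 -> [550]
  root=550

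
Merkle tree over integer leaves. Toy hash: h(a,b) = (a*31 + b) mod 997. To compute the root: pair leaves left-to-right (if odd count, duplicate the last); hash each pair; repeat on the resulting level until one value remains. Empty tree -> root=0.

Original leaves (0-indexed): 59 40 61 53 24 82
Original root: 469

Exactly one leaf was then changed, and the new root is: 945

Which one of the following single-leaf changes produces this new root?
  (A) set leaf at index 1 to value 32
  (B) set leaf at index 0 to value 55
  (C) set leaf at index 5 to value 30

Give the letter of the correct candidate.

Original leaves: [59, 40, 61, 53, 24, 82]
Target new root: 945
Try each candidate change and compute the resulting root:
Candidate A: set leaf[1] = 32 -> leaves = [59, 32, 61, 53, 24, 82]
  L0: [59, 32, 61, 53, 24, 82]
  L1: h(59,32)=(59*31+32)%997=864 h(61,53)=(61*31+53)%997=947 h(24,82)=(24*31+82)%997=826 -> [864, 947, 826]
  L2: h(864,947)=(864*31+947)%997=812 h(826,826)=(826*31+826)%997=510 -> [812, 510]
  L3: h(812,510)=(812*31+510)%997=757 -> [757]
  root = 757 != target 945
Candidate B: set leaf[0] = 55 -> leaves = [55, 40, 61, 53, 24, 82]
  L0: [55, 40, 61, 53, 24, 82]
  L1: h(55,40)=(55*31+40)%997=748 h(61,53)=(61*31+53)%997=947 h(24,82)=(24*31+82)%997=826 -> [748, 947, 826]
  L2: h(748,947)=(748*31+947)%997=207 h(826,826)=(826*31+826)%997=510 -> [207, 510]
  L3: h(207,510)=(207*31+510)%997=945 -> [945]
  root = 945 == target 945  ** MATCH **
Candidate C: set leaf[5] = 30 -> leaves = [59, 40, 61, 53, 24, 30]
  L0: [59, 40, 61, 53, 24, 30]
  L1: h(59,40)=(59*31+40)%997=872 h(61,53)=(61*31+53)%997=947 h(24,30)=(24*31+30)%997=774 -> [872, 947, 774]
  L2: h(872,947)=(872*31+947)%997=63 h(774,774)=(774*31+774)%997=840 -> [63, 840]
  L3: h(63,840)=(63*31+840)%997=799 -> [799]
  root = 799 != target 945
Candidate B produces the target root.

Answer: B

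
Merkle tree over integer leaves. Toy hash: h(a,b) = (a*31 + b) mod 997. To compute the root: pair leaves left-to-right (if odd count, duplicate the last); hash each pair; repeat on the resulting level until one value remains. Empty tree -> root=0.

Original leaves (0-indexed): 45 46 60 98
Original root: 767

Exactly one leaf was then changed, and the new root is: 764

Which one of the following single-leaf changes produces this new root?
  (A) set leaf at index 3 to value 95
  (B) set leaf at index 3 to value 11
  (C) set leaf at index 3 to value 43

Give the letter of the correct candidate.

Original leaves: [45, 46, 60, 98]
Target new root: 764
Try each candidate change and compute the resulting root:
Candidate A: set leaf[3] = 95 -> leaves = [45, 46, 60, 95]
  L0: [45, 46, 60, 95]
  L1: h(45,46)=(45*31+46)%997=444 h(60,95)=(60*31+95)%997=958 -> [444, 958]
  L2: h(444,958)=(444*31+958)%997=764 -> [764]
  root = 764 == target 764  ** MATCH **
Candidate B: set leaf[3] = 11 -> leaves = [45, 46, 60, 11]
  L0: [45, 46, 60, 11]
  L1: h(45,46)=(45*31+46)%997=444 h(60,11)=(60*31+11)%997=874 -> [444, 874]
  L2: h(444,874)=(444*31+874)%997=680 -> [680]
  root = 680 != target 764
Candidate C: set leaf[3] = 43 -> leaves = [45, 46, 60, 43]
  L0: [45, 46, 60, 43]
  L1: h(45,46)=(45*31+46)%997=444 h(60,43)=(60*31+43)%997=906 -> [444, 906]
  L2: h(444,906)=(444*31+906)%997=712 -> [712]
  root = 712 != target 764
Candidate A produces the target root.

Answer: A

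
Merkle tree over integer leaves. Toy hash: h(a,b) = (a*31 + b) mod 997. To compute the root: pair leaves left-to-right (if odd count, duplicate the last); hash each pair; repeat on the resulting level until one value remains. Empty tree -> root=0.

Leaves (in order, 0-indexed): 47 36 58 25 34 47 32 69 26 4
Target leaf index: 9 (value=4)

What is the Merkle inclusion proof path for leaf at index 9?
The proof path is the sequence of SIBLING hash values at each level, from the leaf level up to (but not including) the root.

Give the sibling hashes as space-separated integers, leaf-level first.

Answer: 26 810 995 71

Derivation:
L0 (leaves): [47, 36, 58, 25, 34, 47, 32, 69, 26, 4], target index=9
L1: h(47,36)=(47*31+36)%997=496 [pair 0] h(58,25)=(58*31+25)%997=826 [pair 1] h(34,47)=(34*31+47)%997=104 [pair 2] h(32,69)=(32*31+69)%997=64 [pair 3] h(26,4)=(26*31+4)%997=810 [pair 4] -> [496, 826, 104, 64, 810]
  Sibling for proof at L0: 26
L2: h(496,826)=(496*31+826)%997=250 [pair 0] h(104,64)=(104*31+64)%997=297 [pair 1] h(810,810)=(810*31+810)%997=995 [pair 2] -> [250, 297, 995]
  Sibling for proof at L1: 810
L3: h(250,297)=(250*31+297)%997=71 [pair 0] h(995,995)=(995*31+995)%997=933 [pair 1] -> [71, 933]
  Sibling for proof at L2: 995
L4: h(71,933)=(71*31+933)%997=143 [pair 0] -> [143]
  Sibling for proof at L3: 71
Root: 143
Proof path (sibling hashes from leaf to root): [26, 810, 995, 71]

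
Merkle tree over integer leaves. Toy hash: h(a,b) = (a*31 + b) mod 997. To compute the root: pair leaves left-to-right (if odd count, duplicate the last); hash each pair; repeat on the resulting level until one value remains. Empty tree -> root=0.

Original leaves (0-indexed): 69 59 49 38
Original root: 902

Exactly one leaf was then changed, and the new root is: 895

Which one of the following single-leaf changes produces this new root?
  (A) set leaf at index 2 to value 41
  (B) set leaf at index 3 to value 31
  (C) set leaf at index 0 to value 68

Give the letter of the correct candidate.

Original leaves: [69, 59, 49, 38]
Target new root: 895
Try each candidate change and compute the resulting root:
Candidate A: set leaf[2] = 41 -> leaves = [69, 59, 41, 38]
  L0: [69, 59, 41, 38]
  L1: h(69,59)=(69*31+59)%997=204 h(41,38)=(41*31+38)%997=312 -> [204, 312]
  L2: h(204,312)=(204*31+312)%997=654 -> [654]
  root = 654 != target 895
Candidate B: set leaf[3] = 31 -> leaves = [69, 59, 49, 31]
  L0: [69, 59, 49, 31]
  L1: h(69,59)=(69*31+59)%997=204 h(49,31)=(49*31+31)%997=553 -> [204, 553]
  L2: h(204,553)=(204*31+553)%997=895 -> [895]
  root = 895 == target 895  ** MATCH **
Candidate C: set leaf[0] = 68 -> leaves = [68, 59, 49, 38]
  L0: [68, 59, 49, 38]
  L1: h(68,59)=(68*31+59)%997=173 h(49,38)=(49*31+38)%997=560 -> [173, 560]
  L2: h(173,560)=(173*31+560)%997=938 -> [938]
  root = 938 != target 895
Candidate B produces the target root.

Answer: B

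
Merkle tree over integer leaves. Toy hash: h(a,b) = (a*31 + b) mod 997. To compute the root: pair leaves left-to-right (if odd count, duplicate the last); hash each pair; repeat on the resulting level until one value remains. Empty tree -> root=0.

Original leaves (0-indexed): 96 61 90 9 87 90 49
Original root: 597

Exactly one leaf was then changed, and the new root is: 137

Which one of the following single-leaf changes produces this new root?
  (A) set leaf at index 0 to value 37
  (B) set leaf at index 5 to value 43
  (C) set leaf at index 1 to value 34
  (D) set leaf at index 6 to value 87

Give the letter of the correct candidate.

Original leaves: [96, 61, 90, 9, 87, 90, 49]
Target new root: 137
Try each candidate change and compute the resulting root:
Candidate A: set leaf[0] = 37 -> leaves = [37, 61, 90, 9, 87, 90, 49]
  L0: [37, 61, 90, 9, 87, 90, 49]
  L1: h(37,61)=(37*31+61)%997=211 h(90,9)=(90*31+9)%997=805 h(87,90)=(87*31+90)%997=793 h(49,49)=(49*31+49)%997=571 -> [211, 805, 793, 571]
  L2: h(211,805)=(211*31+805)%997=367 h(793,571)=(793*31+571)%997=229 -> [367, 229]
  L3: h(367,229)=(367*31+229)%997=639 -> [639]
  root = 639 != target 137
Candidate B: set leaf[5] = 43 -> leaves = [96, 61, 90, 9, 87, 43, 49]
  L0: [96, 61, 90, 9, 87, 43, 49]
  L1: h(96,61)=(96*31+61)%997=46 h(90,9)=(90*31+9)%997=805 h(87,43)=(87*31+43)%997=746 h(49,49)=(49*31+49)%997=571 -> [46, 805, 746, 571]
  L2: h(46,805)=(46*31+805)%997=237 h(746,571)=(746*31+571)%997=766 -> [237, 766]
  L3: h(237,766)=(237*31+766)%997=137 -> [137]
  root = 137 == target 137  ** MATCH **
Candidate C: set leaf[1] = 34 -> leaves = [96, 34, 90, 9, 87, 90, 49]
  L0: [96, 34, 90, 9, 87, 90, 49]
  L1: h(96,34)=(96*31+34)%997=19 h(90,9)=(90*31+9)%997=805 h(87,90)=(87*31+90)%997=793 h(49,49)=(49*31+49)%997=571 -> [19, 805, 793, 571]
  L2: h(19,805)=(19*31+805)%997=397 h(793,571)=(793*31+571)%997=229 -> [397, 229]
  L3: h(397,229)=(397*31+229)%997=572 -> [572]
  root = 572 != target 137
Candidate D: set leaf[6] = 87 -> leaves = [96, 61, 90, 9, 87, 90, 87]
  L0: [96, 61, 90, 9, 87, 90, 87]
  L1: h(96,61)=(96*31+61)%997=46 h(90,9)=(90*31+9)%997=805 h(87,90)=(87*31+90)%997=793 h(87,87)=(87*31+87)%997=790 -> [46, 805, 793, 790]
  L2: h(46,805)=(46*31+805)%997=237 h(793,790)=(793*31+790)%997=448 -> [237, 448]
  L3: h(237,448)=(237*31+448)%997=816 -> [816]
  root = 816 != target 137
Candidate B produces the target root.

Answer: B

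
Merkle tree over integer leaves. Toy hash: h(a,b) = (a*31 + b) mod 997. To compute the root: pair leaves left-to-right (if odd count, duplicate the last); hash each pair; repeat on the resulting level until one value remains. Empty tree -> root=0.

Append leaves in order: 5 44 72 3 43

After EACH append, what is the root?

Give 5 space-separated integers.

After append 5 (leaves=[5]):
  L0: [5]
  root=5
After append 44 (leaves=[5, 44]):
  L0: [5, 44]
  L1: h(5,44)=(5*31+44)%997=199 -> [199]
  root=199
After append 72 (leaves=[5, 44, 72]):
  L0: [5, 44, 72]
  L1: h(5,44)=(5*31+44)%997=199 h(72,72)=(72*31+72)%997=310 -> [199, 310]
  L2: h(199,310)=(199*31+310)%997=497 -> [497]
  root=497
After append 3 (leaves=[5, 44, 72, 3]):
  L0: [5, 44, 72, 3]
  L1: h(5,44)=(5*31+44)%997=199 h(72,3)=(72*31+3)%997=241 -> [199, 241]
  L2: h(199,241)=(199*31+241)%997=428 -> [428]
  root=428
After append 43 (leaves=[5, 44, 72, 3, 43]):
  L0: [5, 44, 72, 3, 43]
  L1: h(5,44)=(5*31+44)%997=199 h(72,3)=(72*31+3)%997=241 h(43,43)=(43*31+43)%997=379 -> [199, 241, 379]
  L2: h(199,241)=(199*31+241)%997=428 h(379,379)=(379*31+379)%997=164 -> [428, 164]
  L3: h(428,164)=(428*31+164)%997=471 -> [471]
  root=471

Answer: 5 199 497 428 471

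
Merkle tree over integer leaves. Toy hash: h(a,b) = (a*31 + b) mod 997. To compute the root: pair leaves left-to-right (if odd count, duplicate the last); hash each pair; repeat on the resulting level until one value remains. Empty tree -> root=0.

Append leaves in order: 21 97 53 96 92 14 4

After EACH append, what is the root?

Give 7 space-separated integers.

Answer: 21 748 956 2 552 50 303

Derivation:
After append 21 (leaves=[21]):
  L0: [21]
  root=21
After append 97 (leaves=[21, 97]):
  L0: [21, 97]
  L1: h(21,97)=(21*31+97)%997=748 -> [748]
  root=748
After append 53 (leaves=[21, 97, 53]):
  L0: [21, 97, 53]
  L1: h(21,97)=(21*31+97)%997=748 h(53,53)=(53*31+53)%997=699 -> [748, 699]
  L2: h(748,699)=(748*31+699)%997=956 -> [956]
  root=956
After append 96 (leaves=[21, 97, 53, 96]):
  L0: [21, 97, 53, 96]
  L1: h(21,97)=(21*31+97)%997=748 h(53,96)=(53*31+96)%997=742 -> [748, 742]
  L2: h(748,742)=(748*31+742)%997=2 -> [2]
  root=2
After append 92 (leaves=[21, 97, 53, 96, 92]):
  L0: [21, 97, 53, 96, 92]
  L1: h(21,97)=(21*31+97)%997=748 h(53,96)=(53*31+96)%997=742 h(92,92)=(92*31+92)%997=950 -> [748, 742, 950]
  L2: h(748,742)=(748*31+742)%997=2 h(950,950)=(950*31+950)%997=490 -> [2, 490]
  L3: h(2,490)=(2*31+490)%997=552 -> [552]
  root=552
After append 14 (leaves=[21, 97, 53, 96, 92, 14]):
  L0: [21, 97, 53, 96, 92, 14]
  L1: h(21,97)=(21*31+97)%997=748 h(53,96)=(53*31+96)%997=742 h(92,14)=(92*31+14)%997=872 -> [748, 742, 872]
  L2: h(748,742)=(748*31+742)%997=2 h(872,872)=(872*31+872)%997=985 -> [2, 985]
  L3: h(2,985)=(2*31+985)%997=50 -> [50]
  root=50
After append 4 (leaves=[21, 97, 53, 96, 92, 14, 4]):
  L0: [21, 97, 53, 96, 92, 14, 4]
  L1: h(21,97)=(21*31+97)%997=748 h(53,96)=(53*31+96)%997=742 h(92,14)=(92*31+14)%997=872 h(4,4)=(4*31+4)%997=128 -> [748, 742, 872, 128]
  L2: h(748,742)=(748*31+742)%997=2 h(872,128)=(872*31+128)%997=241 -> [2, 241]
  L3: h(2,241)=(2*31+241)%997=303 -> [303]
  root=303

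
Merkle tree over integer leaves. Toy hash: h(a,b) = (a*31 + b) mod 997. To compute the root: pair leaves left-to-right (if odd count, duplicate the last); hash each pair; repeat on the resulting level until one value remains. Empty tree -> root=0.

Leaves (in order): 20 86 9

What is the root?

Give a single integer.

Answer: 240

Derivation:
L0: [20, 86, 9]
L1: h(20,86)=(20*31+86)%997=706 h(9,9)=(9*31+9)%997=288 -> [706, 288]
L2: h(706,288)=(706*31+288)%997=240 -> [240]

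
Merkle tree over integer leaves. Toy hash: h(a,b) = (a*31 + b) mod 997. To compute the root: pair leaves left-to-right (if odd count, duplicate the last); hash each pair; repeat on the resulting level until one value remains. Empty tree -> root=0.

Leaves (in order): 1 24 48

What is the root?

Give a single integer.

L0: [1, 24, 48]
L1: h(1,24)=(1*31+24)%997=55 h(48,48)=(48*31+48)%997=539 -> [55, 539]
L2: h(55,539)=(55*31+539)%997=250 -> [250]

Answer: 250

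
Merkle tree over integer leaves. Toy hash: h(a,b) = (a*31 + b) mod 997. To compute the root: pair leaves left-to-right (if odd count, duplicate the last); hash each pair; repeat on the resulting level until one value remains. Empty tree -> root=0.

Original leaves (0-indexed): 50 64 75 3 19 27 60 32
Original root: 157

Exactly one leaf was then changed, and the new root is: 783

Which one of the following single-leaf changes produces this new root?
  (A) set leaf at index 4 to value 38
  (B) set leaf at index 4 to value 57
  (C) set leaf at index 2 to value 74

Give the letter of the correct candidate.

Original leaves: [50, 64, 75, 3, 19, 27, 60, 32]
Target new root: 783
Try each candidate change and compute the resulting root:
Candidate A: set leaf[4] = 38 -> leaves = [50, 64, 75, 3, 38, 27, 60, 32]
  L0: [50, 64, 75, 3, 38, 27, 60, 32]
  L1: h(50,64)=(50*31+64)%997=617 h(75,3)=(75*31+3)%997=334 h(38,27)=(38*31+27)%997=208 h(60,32)=(60*31+32)%997=895 -> [617, 334, 208, 895]
  L2: h(617,334)=(617*31+334)%997=518 h(208,895)=(208*31+895)%997=364 -> [518, 364]
  L3: h(518,364)=(518*31+364)%997=470 -> [470]
  root = 470 != target 783
Candidate B: set leaf[4] = 57 -> leaves = [50, 64, 75, 3, 57, 27, 60, 32]
  L0: [50, 64, 75, 3, 57, 27, 60, 32]
  L1: h(50,64)=(50*31+64)%997=617 h(75,3)=(75*31+3)%997=334 h(57,27)=(57*31+27)%997=797 h(60,32)=(60*31+32)%997=895 -> [617, 334, 797, 895]
  L2: h(617,334)=(617*31+334)%997=518 h(797,895)=(797*31+895)%997=677 -> [518, 677]
  L3: h(518,677)=(518*31+677)%997=783 -> [783]
  root = 783 == target 783  ** MATCH **
Candidate C: set leaf[2] = 74 -> leaves = [50, 64, 74, 3, 19, 27, 60, 32]
  L0: [50, 64, 74, 3, 19, 27, 60, 32]
  L1: h(50,64)=(50*31+64)%997=617 h(74,3)=(74*31+3)%997=303 h(19,27)=(19*31+27)%997=616 h(60,32)=(60*31+32)%997=895 -> [617, 303, 616, 895]
  L2: h(617,303)=(617*31+303)%997=487 h(616,895)=(616*31+895)%997=51 -> [487, 51]
  L3: h(487,51)=(487*31+51)%997=193 -> [193]
  root = 193 != target 783
Candidate B produces the target root.

Answer: B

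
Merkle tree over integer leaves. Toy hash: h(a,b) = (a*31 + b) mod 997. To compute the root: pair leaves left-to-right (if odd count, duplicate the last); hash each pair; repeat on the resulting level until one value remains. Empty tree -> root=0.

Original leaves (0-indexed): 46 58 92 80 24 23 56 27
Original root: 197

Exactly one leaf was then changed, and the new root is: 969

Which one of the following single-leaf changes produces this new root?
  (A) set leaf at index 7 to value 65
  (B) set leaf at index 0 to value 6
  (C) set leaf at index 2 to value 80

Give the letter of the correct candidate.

Answer: B

Derivation:
Original leaves: [46, 58, 92, 80, 24, 23, 56, 27]
Target new root: 969
Try each candidate change and compute the resulting root:
Candidate A: set leaf[7] = 65 -> leaves = [46, 58, 92, 80, 24, 23, 56, 65]
  L0: [46, 58, 92, 80, 24, 23, 56, 65]
  L1: h(46,58)=(46*31+58)%997=487 h(92,80)=(92*31+80)%997=938 h(24,23)=(24*31+23)%997=767 h(56,65)=(56*31+65)%997=804 -> [487, 938, 767, 804]
  L2: h(487,938)=(487*31+938)%997=83 h(767,804)=(767*31+804)%997=653 -> [83, 653]
  L3: h(83,653)=(83*31+653)%997=235 -> [235]
  root = 235 != target 969
Candidate B: set leaf[0] = 6 -> leaves = [6, 58, 92, 80, 24, 23, 56, 27]
  L0: [6, 58, 92, 80, 24, 23, 56, 27]
  L1: h(6,58)=(6*31+58)%997=244 h(92,80)=(92*31+80)%997=938 h(24,23)=(24*31+23)%997=767 h(56,27)=(56*31+27)%997=766 -> [244, 938, 767, 766]
  L2: h(244,938)=(244*31+938)%997=526 h(767,766)=(767*31+766)%997=615 -> [526, 615]
  L3: h(526,615)=(526*31+615)%997=969 -> [969]
  root = 969 == target 969  ** MATCH **
Candidate C: set leaf[2] = 80 -> leaves = [46, 58, 80, 80, 24, 23, 56, 27]
  L0: [46, 58, 80, 80, 24, 23, 56, 27]
  L1: h(46,58)=(46*31+58)%997=487 h(80,80)=(80*31+80)%997=566 h(24,23)=(24*31+23)%997=767 h(56,27)=(56*31+27)%997=766 -> [487, 566, 767, 766]
  L2: h(487,566)=(487*31+566)%997=708 h(767,766)=(767*31+766)%997=615 -> [708, 615]
  L3: h(708,615)=(708*31+615)%997=629 -> [629]
  root = 629 != target 969
Candidate B produces the target root.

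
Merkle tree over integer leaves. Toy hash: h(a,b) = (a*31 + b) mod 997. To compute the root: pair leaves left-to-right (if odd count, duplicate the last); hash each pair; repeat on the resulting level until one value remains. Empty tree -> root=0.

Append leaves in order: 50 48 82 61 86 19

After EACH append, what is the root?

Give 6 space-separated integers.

After append 50 (leaves=[50]):
  L0: [50]
  root=50
After append 48 (leaves=[50, 48]):
  L0: [50, 48]
  L1: h(50,48)=(50*31+48)%997=601 -> [601]
  root=601
After append 82 (leaves=[50, 48, 82]):
  L0: [50, 48, 82]
  L1: h(50,48)=(50*31+48)%997=601 h(82,82)=(82*31+82)%997=630 -> [601, 630]
  L2: h(601,630)=(601*31+630)%997=318 -> [318]
  root=318
After append 61 (leaves=[50, 48, 82, 61]):
  L0: [50, 48, 82, 61]
  L1: h(50,48)=(50*31+48)%997=601 h(82,61)=(82*31+61)%997=609 -> [601, 609]
  L2: h(601,609)=(601*31+609)%997=297 -> [297]
  root=297
After append 86 (leaves=[50, 48, 82, 61, 86]):
  L0: [50, 48, 82, 61, 86]
  L1: h(50,48)=(50*31+48)%997=601 h(82,61)=(82*31+61)%997=609 h(86,86)=(86*31+86)%997=758 -> [601, 609, 758]
  L2: h(601,609)=(601*31+609)%997=297 h(758,758)=(758*31+758)%997=328 -> [297, 328]
  L3: h(297,328)=(297*31+328)%997=562 -> [562]
  root=562
After append 19 (leaves=[50, 48, 82, 61, 86, 19]):
  L0: [50, 48, 82, 61, 86, 19]
  L1: h(50,48)=(50*31+48)%997=601 h(82,61)=(82*31+61)%997=609 h(86,19)=(86*31+19)%997=691 -> [601, 609, 691]
  L2: h(601,609)=(601*31+609)%997=297 h(691,691)=(691*31+691)%997=178 -> [297, 178]
  L3: h(297,178)=(297*31+178)%997=412 -> [412]
  root=412

Answer: 50 601 318 297 562 412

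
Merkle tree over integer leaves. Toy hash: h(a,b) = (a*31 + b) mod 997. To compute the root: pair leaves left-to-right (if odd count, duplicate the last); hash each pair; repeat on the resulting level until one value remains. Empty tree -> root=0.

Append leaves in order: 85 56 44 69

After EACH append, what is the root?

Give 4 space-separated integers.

Answer: 85 697 84 109

Derivation:
After append 85 (leaves=[85]):
  L0: [85]
  root=85
After append 56 (leaves=[85, 56]):
  L0: [85, 56]
  L1: h(85,56)=(85*31+56)%997=697 -> [697]
  root=697
After append 44 (leaves=[85, 56, 44]):
  L0: [85, 56, 44]
  L1: h(85,56)=(85*31+56)%997=697 h(44,44)=(44*31+44)%997=411 -> [697, 411]
  L2: h(697,411)=(697*31+411)%997=84 -> [84]
  root=84
After append 69 (leaves=[85, 56, 44, 69]):
  L0: [85, 56, 44, 69]
  L1: h(85,56)=(85*31+56)%997=697 h(44,69)=(44*31+69)%997=436 -> [697, 436]
  L2: h(697,436)=(697*31+436)%997=109 -> [109]
  root=109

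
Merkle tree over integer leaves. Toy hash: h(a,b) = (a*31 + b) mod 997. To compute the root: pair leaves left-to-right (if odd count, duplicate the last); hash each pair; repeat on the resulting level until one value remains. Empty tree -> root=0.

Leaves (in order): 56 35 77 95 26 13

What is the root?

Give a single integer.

L0: [56, 35, 77, 95, 26, 13]
L1: h(56,35)=(56*31+35)%997=774 h(77,95)=(77*31+95)%997=488 h(26,13)=(26*31+13)%997=819 -> [774, 488, 819]
L2: h(774,488)=(774*31+488)%997=554 h(819,819)=(819*31+819)%997=286 -> [554, 286]
L3: h(554,286)=(554*31+286)%997=511 -> [511]

Answer: 511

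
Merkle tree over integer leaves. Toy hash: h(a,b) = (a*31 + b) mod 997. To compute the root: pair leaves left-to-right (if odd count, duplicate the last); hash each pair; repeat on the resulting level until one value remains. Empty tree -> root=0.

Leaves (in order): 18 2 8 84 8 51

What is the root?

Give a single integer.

L0: [18, 2, 8, 84, 8, 51]
L1: h(18,2)=(18*31+2)%997=560 h(8,84)=(8*31+84)%997=332 h(8,51)=(8*31+51)%997=299 -> [560, 332, 299]
L2: h(560,332)=(560*31+332)%997=743 h(299,299)=(299*31+299)%997=595 -> [743, 595]
L3: h(743,595)=(743*31+595)%997=697 -> [697]

Answer: 697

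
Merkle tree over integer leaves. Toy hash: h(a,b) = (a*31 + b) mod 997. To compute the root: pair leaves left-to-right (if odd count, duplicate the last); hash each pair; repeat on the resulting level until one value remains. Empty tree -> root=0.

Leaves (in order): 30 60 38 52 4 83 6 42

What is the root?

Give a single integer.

Answer: 162

Derivation:
L0: [30, 60, 38, 52, 4, 83, 6, 42]
L1: h(30,60)=(30*31+60)%997=990 h(38,52)=(38*31+52)%997=233 h(4,83)=(4*31+83)%997=207 h(6,42)=(6*31+42)%997=228 -> [990, 233, 207, 228]
L2: h(990,233)=(990*31+233)%997=16 h(207,228)=(207*31+228)%997=663 -> [16, 663]
L3: h(16,663)=(16*31+663)%997=162 -> [162]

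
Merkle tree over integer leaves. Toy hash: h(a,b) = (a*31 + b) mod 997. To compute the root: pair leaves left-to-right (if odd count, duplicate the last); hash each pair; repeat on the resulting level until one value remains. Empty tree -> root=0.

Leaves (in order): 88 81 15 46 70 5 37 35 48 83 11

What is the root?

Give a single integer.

L0: [88, 81, 15, 46, 70, 5, 37, 35, 48, 83, 11]
L1: h(88,81)=(88*31+81)%997=815 h(15,46)=(15*31+46)%997=511 h(70,5)=(70*31+5)%997=181 h(37,35)=(37*31+35)%997=185 h(48,83)=(48*31+83)%997=574 h(11,11)=(11*31+11)%997=352 -> [815, 511, 181, 185, 574, 352]
L2: h(815,511)=(815*31+511)%997=851 h(181,185)=(181*31+185)%997=811 h(574,352)=(574*31+352)%997=200 -> [851, 811, 200]
L3: h(851,811)=(851*31+811)%997=273 h(200,200)=(200*31+200)%997=418 -> [273, 418]
L4: h(273,418)=(273*31+418)%997=905 -> [905]

Answer: 905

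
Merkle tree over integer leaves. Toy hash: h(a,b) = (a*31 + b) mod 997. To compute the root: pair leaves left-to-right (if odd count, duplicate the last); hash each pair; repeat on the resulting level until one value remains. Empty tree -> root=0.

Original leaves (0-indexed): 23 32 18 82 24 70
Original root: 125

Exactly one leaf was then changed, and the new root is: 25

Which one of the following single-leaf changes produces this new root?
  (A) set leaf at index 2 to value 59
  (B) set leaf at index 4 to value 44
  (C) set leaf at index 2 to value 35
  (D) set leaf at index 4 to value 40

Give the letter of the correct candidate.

Answer: B

Derivation:
Original leaves: [23, 32, 18, 82, 24, 70]
Target new root: 25
Try each candidate change and compute the resulting root:
Candidate A: set leaf[2] = 59 -> leaves = [23, 32, 59, 82, 24, 70]
  L0: [23, 32, 59, 82, 24, 70]
  L1: h(23,32)=(23*31+32)%997=745 h(59,82)=(59*31+82)%997=914 h(24,70)=(24*31+70)%997=814 -> [745, 914, 814]
  L2: h(745,914)=(745*31+914)%997=81 h(814,814)=(814*31+814)%997=126 -> [81, 126]
  L3: h(81,126)=(81*31+126)%997=643 -> [643]
  root = 643 != target 25
Candidate B: set leaf[4] = 44 -> leaves = [23, 32, 18, 82, 44, 70]
  L0: [23, 32, 18, 82, 44, 70]
  L1: h(23,32)=(23*31+32)%997=745 h(18,82)=(18*31+82)%997=640 h(44,70)=(44*31+70)%997=437 -> [745, 640, 437]
  L2: h(745,640)=(745*31+640)%997=804 h(437,437)=(437*31+437)%997=26 -> [804, 26]
  L3: h(804,26)=(804*31+26)%997=25 -> [25]
  root = 25 == target 25  ** MATCH **
Candidate C: set leaf[2] = 35 -> leaves = [23, 32, 35, 82, 24, 70]
  L0: [23, 32, 35, 82, 24, 70]
  L1: h(23,32)=(23*31+32)%997=745 h(35,82)=(35*31+82)%997=170 h(24,70)=(24*31+70)%997=814 -> [745, 170, 814]
  L2: h(745,170)=(745*31+170)%997=334 h(814,814)=(814*31+814)%997=126 -> [334, 126]
  L3: h(334,126)=(334*31+126)%997=510 -> [510]
  root = 510 != target 25
Candidate D: set leaf[4] = 40 -> leaves = [23, 32, 18, 82, 40, 70]
  L0: [23, 32, 18, 82, 40, 70]
  L1: h(23,32)=(23*31+32)%997=745 h(18,82)=(18*31+82)%997=640 h(40,70)=(40*31+70)%997=313 -> [745, 640, 313]
  L2: h(745,640)=(745*31+640)%997=804 h(313,313)=(313*31+313)%997=46 -> [804, 46]
  L3: h(804,46)=(804*31+46)%997=45 -> [45]
  root = 45 != target 25
Candidate B produces the target root.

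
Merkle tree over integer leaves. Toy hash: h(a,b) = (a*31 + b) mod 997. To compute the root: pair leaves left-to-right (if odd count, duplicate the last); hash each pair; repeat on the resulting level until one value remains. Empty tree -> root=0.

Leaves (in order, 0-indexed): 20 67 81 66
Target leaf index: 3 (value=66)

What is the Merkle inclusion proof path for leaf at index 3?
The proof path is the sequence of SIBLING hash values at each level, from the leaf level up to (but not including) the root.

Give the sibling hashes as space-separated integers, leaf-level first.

L0 (leaves): [20, 67, 81, 66], target index=3
L1: h(20,67)=(20*31+67)%997=687 [pair 0] h(81,66)=(81*31+66)%997=583 [pair 1] -> [687, 583]
  Sibling for proof at L0: 81
L2: h(687,583)=(687*31+583)%997=943 [pair 0] -> [943]
  Sibling for proof at L1: 687
Root: 943
Proof path (sibling hashes from leaf to root): [81, 687]

Answer: 81 687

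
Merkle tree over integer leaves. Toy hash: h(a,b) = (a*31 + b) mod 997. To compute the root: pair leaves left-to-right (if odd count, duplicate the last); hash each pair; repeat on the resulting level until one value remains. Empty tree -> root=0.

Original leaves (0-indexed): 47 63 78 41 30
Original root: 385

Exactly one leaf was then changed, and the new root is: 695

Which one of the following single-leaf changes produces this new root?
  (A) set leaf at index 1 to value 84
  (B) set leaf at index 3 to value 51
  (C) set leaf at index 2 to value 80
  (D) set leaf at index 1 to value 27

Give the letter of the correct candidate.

Original leaves: [47, 63, 78, 41, 30]
Target new root: 695
Try each candidate change and compute the resulting root:
Candidate A: set leaf[1] = 84 -> leaves = [47, 84, 78, 41, 30]
  L0: [47, 84, 78, 41, 30]
  L1: h(47,84)=(47*31+84)%997=544 h(78,41)=(78*31+41)%997=465 h(30,30)=(30*31+30)%997=960 -> [544, 465, 960]
  L2: h(544,465)=(544*31+465)%997=380 h(960,960)=(960*31+960)%997=810 -> [380, 810]
  L3: h(380,810)=(380*31+810)%997=626 -> [626]
  root = 626 != target 695
Candidate B: set leaf[3] = 51 -> leaves = [47, 63, 78, 51, 30]
  L0: [47, 63, 78, 51, 30]
  L1: h(47,63)=(47*31+63)%997=523 h(78,51)=(78*31+51)%997=475 h(30,30)=(30*31+30)%997=960 -> [523, 475, 960]
  L2: h(523,475)=(523*31+475)%997=736 h(960,960)=(960*31+960)%997=810 -> [736, 810]
  L3: h(736,810)=(736*31+810)%997=695 -> [695]
  root = 695 == target 695  ** MATCH **
Candidate C: set leaf[2] = 80 -> leaves = [47, 63, 80, 41, 30]
  L0: [47, 63, 80, 41, 30]
  L1: h(47,63)=(47*31+63)%997=523 h(80,41)=(80*31+41)%997=527 h(30,30)=(30*31+30)%997=960 -> [523, 527, 960]
  L2: h(523,527)=(523*31+527)%997=788 h(960,960)=(960*31+960)%997=810 -> [788, 810]
  L3: h(788,810)=(788*31+810)%997=313 -> [313]
  root = 313 != target 695
Candidate D: set leaf[1] = 27 -> leaves = [47, 27, 78, 41, 30]
  L0: [47, 27, 78, 41, 30]
  L1: h(47,27)=(47*31+27)%997=487 h(78,41)=(78*31+41)%997=465 h(30,30)=(30*31+30)%997=960 -> [487, 465, 960]
  L2: h(487,465)=(487*31+465)%997=607 h(960,960)=(960*31+960)%997=810 -> [607, 810]
  L3: h(607,810)=(607*31+810)%997=684 -> [684]
  root = 684 != target 695
Candidate B produces the target root.

Answer: B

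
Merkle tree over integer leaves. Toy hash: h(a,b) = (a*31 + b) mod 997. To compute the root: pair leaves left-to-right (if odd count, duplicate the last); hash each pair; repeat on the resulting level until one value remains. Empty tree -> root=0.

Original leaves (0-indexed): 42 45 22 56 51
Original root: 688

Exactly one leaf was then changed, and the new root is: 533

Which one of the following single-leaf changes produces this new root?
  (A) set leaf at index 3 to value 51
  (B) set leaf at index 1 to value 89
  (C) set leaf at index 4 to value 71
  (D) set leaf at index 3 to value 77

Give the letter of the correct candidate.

Original leaves: [42, 45, 22, 56, 51]
Target new root: 533
Try each candidate change and compute the resulting root:
Candidate A: set leaf[3] = 51 -> leaves = [42, 45, 22, 51, 51]
  L0: [42, 45, 22, 51, 51]
  L1: h(42,45)=(42*31+45)%997=350 h(22,51)=(22*31+51)%997=733 h(51,51)=(51*31+51)%997=635 -> [350, 733, 635]
  L2: h(350,733)=(350*31+733)%997=616 h(635,635)=(635*31+635)%997=380 -> [616, 380]
  L3: h(616,380)=(616*31+380)%997=533 -> [533]
  root = 533 == target 533  ** MATCH **
Candidate B: set leaf[1] = 89 -> leaves = [42, 89, 22, 56, 51]
  L0: [42, 89, 22, 56, 51]
  L1: h(42,89)=(42*31+89)%997=394 h(22,56)=(22*31+56)%997=738 h(51,51)=(51*31+51)%997=635 -> [394, 738, 635]
  L2: h(394,738)=(394*31+738)%997=988 h(635,635)=(635*31+635)%997=380 -> [988, 380]
  L3: h(988,380)=(988*31+380)%997=101 -> [101]
  root = 101 != target 533
Candidate C: set leaf[4] = 71 -> leaves = [42, 45, 22, 56, 71]
  L0: [42, 45, 22, 56, 71]
  L1: h(42,45)=(42*31+45)%997=350 h(22,56)=(22*31+56)%997=738 h(71,71)=(71*31+71)%997=278 -> [350, 738, 278]
  L2: h(350,738)=(350*31+738)%997=621 h(278,278)=(278*31+278)%997=920 -> [621, 920]
  L3: h(621,920)=(621*31+920)%997=231 -> [231]
  root = 231 != target 533
Candidate D: set leaf[3] = 77 -> leaves = [42, 45, 22, 77, 51]
  L0: [42, 45, 22, 77, 51]
  L1: h(42,45)=(42*31+45)%997=350 h(22,77)=(22*31+77)%997=759 h(51,51)=(51*31+51)%997=635 -> [350, 759, 635]
  L2: h(350,759)=(350*31+759)%997=642 h(635,635)=(635*31+635)%997=380 -> [642, 380]
  L3: h(642,380)=(642*31+380)%997=342 -> [342]
  root = 342 != target 533
Candidate A produces the target root.

Answer: A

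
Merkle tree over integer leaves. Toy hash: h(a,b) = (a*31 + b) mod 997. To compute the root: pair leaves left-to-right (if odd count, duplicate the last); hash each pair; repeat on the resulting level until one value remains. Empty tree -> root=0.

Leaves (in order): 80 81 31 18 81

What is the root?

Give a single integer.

L0: [80, 81, 31, 18, 81]
L1: h(80,81)=(80*31+81)%997=567 h(31,18)=(31*31+18)%997=979 h(81,81)=(81*31+81)%997=598 -> [567, 979, 598]
L2: h(567,979)=(567*31+979)%997=610 h(598,598)=(598*31+598)%997=193 -> [610, 193]
L3: h(610,193)=(610*31+193)%997=160 -> [160]

Answer: 160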